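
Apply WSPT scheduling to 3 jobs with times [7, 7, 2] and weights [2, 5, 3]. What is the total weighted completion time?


Compute p/w ratios and sort ascending (WSPT): [(2, 3), (7, 5), (7, 2)]
Compute weighted completion times:
  Job (p=2,w=3): C=2, w*C=3*2=6
  Job (p=7,w=5): C=9, w*C=5*9=45
  Job (p=7,w=2): C=16, w*C=2*16=32
Total weighted completion time = 83

83


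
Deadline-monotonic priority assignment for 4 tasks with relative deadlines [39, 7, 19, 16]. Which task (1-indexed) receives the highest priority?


Sort tasks by relative deadline (ascending):
  Task 2: deadline = 7
  Task 4: deadline = 16
  Task 3: deadline = 19
  Task 1: deadline = 39
Priority order (highest first): [2, 4, 3, 1]
Highest priority task = 2

2


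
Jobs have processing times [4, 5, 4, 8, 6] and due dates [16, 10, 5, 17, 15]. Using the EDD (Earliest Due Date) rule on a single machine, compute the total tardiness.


Sort by due date (EDD order): [(4, 5), (5, 10), (6, 15), (4, 16), (8, 17)]
Compute completion times and tardiness:
  Job 1: p=4, d=5, C=4, tardiness=max(0,4-5)=0
  Job 2: p=5, d=10, C=9, tardiness=max(0,9-10)=0
  Job 3: p=6, d=15, C=15, tardiness=max(0,15-15)=0
  Job 4: p=4, d=16, C=19, tardiness=max(0,19-16)=3
  Job 5: p=8, d=17, C=27, tardiness=max(0,27-17)=10
Total tardiness = 13

13


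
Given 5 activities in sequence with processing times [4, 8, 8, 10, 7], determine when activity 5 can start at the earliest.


Activity 5 starts after activities 1 through 4 complete.
Predecessor durations: [4, 8, 8, 10]
ES = 4 + 8 + 8 + 10 = 30

30


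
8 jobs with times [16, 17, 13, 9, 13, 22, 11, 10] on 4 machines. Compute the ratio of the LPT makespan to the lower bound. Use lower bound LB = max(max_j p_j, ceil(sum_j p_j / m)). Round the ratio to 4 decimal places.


LPT order: [22, 17, 16, 13, 13, 11, 10, 9]
Machine loads after assignment: [31, 27, 27, 26]
LPT makespan = 31
Lower bound = max(max_job, ceil(total/4)) = max(22, 28) = 28
Ratio = 31 / 28 = 1.1071

1.1071


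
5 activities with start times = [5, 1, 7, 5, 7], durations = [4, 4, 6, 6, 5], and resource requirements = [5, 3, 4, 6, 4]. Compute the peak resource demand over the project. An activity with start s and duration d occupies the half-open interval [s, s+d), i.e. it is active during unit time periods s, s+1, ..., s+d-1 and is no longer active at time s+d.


Each activity i is active on [start_i, start_i + duration_i).
Compute total resource usage per time slot:
  t=0: active resources = [], total = 0
  t=1: active resources = [3], total = 3
  t=2: active resources = [3], total = 3
  t=3: active resources = [3], total = 3
  t=4: active resources = [3], total = 3
  t=5: active resources = [5, 6], total = 11
  t=6: active resources = [5, 6], total = 11
  t=7: active resources = [5, 4, 6, 4], total = 19
  t=8: active resources = [5, 4, 6, 4], total = 19
  t=9: active resources = [4, 6, 4], total = 14
  t=10: active resources = [4, 6, 4], total = 14
  t=11: active resources = [4, 4], total = 8
  t=12: active resources = [4], total = 4
Peak resource demand = 19

19


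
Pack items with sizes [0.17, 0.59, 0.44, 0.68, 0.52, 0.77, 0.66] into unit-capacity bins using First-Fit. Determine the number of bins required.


Place items sequentially using First-Fit:
  Item 0.17 -> new Bin 1
  Item 0.59 -> Bin 1 (now 0.76)
  Item 0.44 -> new Bin 2
  Item 0.68 -> new Bin 3
  Item 0.52 -> Bin 2 (now 0.96)
  Item 0.77 -> new Bin 4
  Item 0.66 -> new Bin 5
Total bins used = 5

5


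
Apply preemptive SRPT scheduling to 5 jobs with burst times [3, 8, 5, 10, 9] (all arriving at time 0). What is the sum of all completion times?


Since all jobs arrive at t=0, SRPT equals SPT ordering.
SPT order: [3, 5, 8, 9, 10]
Completion times:
  Job 1: p=3, C=3
  Job 2: p=5, C=8
  Job 3: p=8, C=16
  Job 4: p=9, C=25
  Job 5: p=10, C=35
Total completion time = 3 + 8 + 16 + 25 + 35 = 87

87


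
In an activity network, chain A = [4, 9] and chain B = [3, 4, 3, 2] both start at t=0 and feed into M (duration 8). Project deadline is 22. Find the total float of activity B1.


Forward pass: ES(B1) = sum of predecessors on chain B = 0
EF = ES + duration = 0 + 3 = 3
Backward pass: LF(M) = deadline = 22; LS(M) = 22 - 8 = 14
LF(B1) = LS(M) - sum(successors on chain B) = 14 - 9 = 5
LS = LF - duration = 5 - 3 = 2
Total float = LS - ES = 2 - 0 = 2

2


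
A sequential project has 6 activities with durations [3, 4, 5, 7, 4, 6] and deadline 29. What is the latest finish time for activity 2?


LF(activity 2) = deadline - sum of successor durations
Successors: activities 3 through 6 with durations [5, 7, 4, 6]
Sum of successor durations = 22
LF = 29 - 22 = 7

7


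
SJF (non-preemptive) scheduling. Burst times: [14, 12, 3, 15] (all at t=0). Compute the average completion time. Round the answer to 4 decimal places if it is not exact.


SJF order (ascending): [3, 12, 14, 15]
Completion times:
  Job 1: burst=3, C=3
  Job 2: burst=12, C=15
  Job 3: burst=14, C=29
  Job 4: burst=15, C=44
Average completion = 91/4 = 22.75

22.75


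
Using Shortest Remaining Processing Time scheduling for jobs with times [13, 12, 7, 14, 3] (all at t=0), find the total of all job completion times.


Since all jobs arrive at t=0, SRPT equals SPT ordering.
SPT order: [3, 7, 12, 13, 14]
Completion times:
  Job 1: p=3, C=3
  Job 2: p=7, C=10
  Job 3: p=12, C=22
  Job 4: p=13, C=35
  Job 5: p=14, C=49
Total completion time = 3 + 10 + 22 + 35 + 49 = 119

119


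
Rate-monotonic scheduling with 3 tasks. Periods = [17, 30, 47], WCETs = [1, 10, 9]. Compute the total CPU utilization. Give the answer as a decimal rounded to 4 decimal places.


Compute individual utilizations (exact fractions):
  Task 1: C/T = 1/17 (approx. 0.0588)
  Task 2: C/T = 10/30 = 1/3 (approx. 0.3333)
  Task 3: C/T = 9/47 (approx. 0.1915)
Total utilization U = 1/17 + 1/3 + 9/47 = 1399/2397
Rounded to 4 decimal places: U = 0.5836
RM (Liu & Layland) bound for 3 tasks = 0.779763; compare with U = 1399/2397 (approx. 0.583646)
U <= bound, so schedulable by RM sufficient condition.

0.5836


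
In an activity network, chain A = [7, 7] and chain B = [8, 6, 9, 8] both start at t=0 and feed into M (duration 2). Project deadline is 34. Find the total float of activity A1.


Forward pass: ES(A1) = sum of predecessors on chain A = 0
EF = ES + duration = 0 + 7 = 7
Backward pass: LF(M) = deadline = 34; LS(M) = 34 - 2 = 32
LF(A1) = LS(M) - sum(successors on chain A) = 32 - 7 = 25
LS = LF - duration = 25 - 7 = 18
Total float = LS - ES = 18 - 0 = 18

18


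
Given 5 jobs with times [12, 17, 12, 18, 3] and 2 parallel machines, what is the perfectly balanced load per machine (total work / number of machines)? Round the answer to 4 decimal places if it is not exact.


Total processing time = 12 + 17 + 12 + 18 + 3 = 62
Number of machines = 2
Ideal balanced load = 62 / 2 = 31.0

31.0


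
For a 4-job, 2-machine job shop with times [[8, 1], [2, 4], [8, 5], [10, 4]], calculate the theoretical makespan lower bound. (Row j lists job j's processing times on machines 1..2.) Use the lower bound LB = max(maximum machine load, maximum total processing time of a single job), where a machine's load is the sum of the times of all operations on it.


Machine loads:
  Machine 1: 8 + 2 + 8 + 10 = 28
  Machine 2: 1 + 4 + 5 + 4 = 14
Max machine load = 28
Job totals:
  Job 1: 9
  Job 2: 6
  Job 3: 13
  Job 4: 14
Max job total = 14
Lower bound = max(28, 14) = 28

28


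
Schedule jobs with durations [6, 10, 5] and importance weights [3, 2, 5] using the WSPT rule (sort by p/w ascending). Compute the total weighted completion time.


Compute p/w ratios and sort ascending (WSPT): [(5, 5), (6, 3), (10, 2)]
Compute weighted completion times:
  Job (p=5,w=5): C=5, w*C=5*5=25
  Job (p=6,w=3): C=11, w*C=3*11=33
  Job (p=10,w=2): C=21, w*C=2*21=42
Total weighted completion time = 100

100


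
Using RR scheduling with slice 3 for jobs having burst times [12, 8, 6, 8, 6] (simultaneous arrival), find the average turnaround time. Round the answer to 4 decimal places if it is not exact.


Time quantum = 3
Execution trace:
  J1 runs 3 units, time = 3
  J2 runs 3 units, time = 6
  J3 runs 3 units, time = 9
  J4 runs 3 units, time = 12
  J5 runs 3 units, time = 15
  J1 runs 3 units, time = 18
  J2 runs 3 units, time = 21
  J3 runs 3 units, time = 24
  J4 runs 3 units, time = 27
  J5 runs 3 units, time = 30
  J1 runs 3 units, time = 33
  J2 runs 2 units, time = 35
  J4 runs 2 units, time = 37
  J1 runs 3 units, time = 40
Finish times: [40, 35, 24, 37, 30]
Average turnaround = 166/5 = 33.2

33.2


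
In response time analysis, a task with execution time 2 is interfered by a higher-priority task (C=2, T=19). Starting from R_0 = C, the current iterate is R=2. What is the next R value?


R_next = C + ceil(R_prev / T_hp) * C_hp
ceil(2 / 19) = ceil(0.1053) = 1
Interference = 1 * 2 = 2
R_next = 2 + 2 = 4

4


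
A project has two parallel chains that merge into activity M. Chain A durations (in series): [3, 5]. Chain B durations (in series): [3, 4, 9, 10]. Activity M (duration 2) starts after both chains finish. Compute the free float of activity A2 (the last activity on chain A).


ES(A2) = sum of predecessors on chain A = 3
EF(A2) = ES + duration = 3 + 5 = 8
Successor of A2 is M. ES(M) = max(sum(A), sum(B)) = max(8, 26) = 26
Free float = ES(successor) - EF(current) = 26 - 8 = 18

18


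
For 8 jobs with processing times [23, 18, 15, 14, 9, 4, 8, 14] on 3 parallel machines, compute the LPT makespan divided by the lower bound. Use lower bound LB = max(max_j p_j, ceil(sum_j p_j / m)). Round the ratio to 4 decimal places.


LPT order: [23, 18, 15, 14, 14, 9, 8, 4]
Machine loads after assignment: [36, 32, 37]
LPT makespan = 37
Lower bound = max(max_job, ceil(total/3)) = max(23, 35) = 35
Ratio = 37 / 35 = 1.0571

1.0571


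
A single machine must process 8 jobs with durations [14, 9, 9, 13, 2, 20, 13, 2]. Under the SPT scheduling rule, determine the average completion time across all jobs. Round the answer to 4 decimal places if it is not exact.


Sort jobs by processing time (SPT order): [2, 2, 9, 9, 13, 13, 14, 20]
Compute completion times sequentially:
  Job 1: processing = 2, completes at 2
  Job 2: processing = 2, completes at 4
  Job 3: processing = 9, completes at 13
  Job 4: processing = 9, completes at 22
  Job 5: processing = 13, completes at 35
  Job 6: processing = 13, completes at 48
  Job 7: processing = 14, completes at 62
  Job 8: processing = 20, completes at 82
Sum of completion times = 268
Average completion time = 268/8 = 33.5

33.5


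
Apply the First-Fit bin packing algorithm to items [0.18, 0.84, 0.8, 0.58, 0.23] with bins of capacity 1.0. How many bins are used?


Place items sequentially using First-Fit:
  Item 0.18 -> new Bin 1
  Item 0.84 -> new Bin 2
  Item 0.8 -> Bin 1 (now 0.98)
  Item 0.58 -> new Bin 3
  Item 0.23 -> Bin 3 (now 0.81)
Total bins used = 3

3


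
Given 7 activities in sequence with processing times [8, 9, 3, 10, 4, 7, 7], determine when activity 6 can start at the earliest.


Activity 6 starts after activities 1 through 5 complete.
Predecessor durations: [8, 9, 3, 10, 4]
ES = 8 + 9 + 3 + 10 + 4 = 34

34


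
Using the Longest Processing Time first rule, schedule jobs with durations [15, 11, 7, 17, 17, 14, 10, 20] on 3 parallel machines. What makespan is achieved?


Sort jobs in decreasing order (LPT): [20, 17, 17, 15, 14, 11, 10, 7]
Assign each job to the least loaded machine:
  Machine 1: jobs [20, 11, 10], load = 41
  Machine 2: jobs [17, 15], load = 32
  Machine 3: jobs [17, 14, 7], load = 38
Makespan = max load = 41

41


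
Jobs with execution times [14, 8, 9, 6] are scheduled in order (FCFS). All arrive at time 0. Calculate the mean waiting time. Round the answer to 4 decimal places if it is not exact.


FCFS order (as given): [14, 8, 9, 6]
Waiting times:
  Job 1: wait = 0
  Job 2: wait = 14
  Job 3: wait = 22
  Job 4: wait = 31
Sum of waiting times = 67
Average waiting time = 67/4 = 16.75

16.75


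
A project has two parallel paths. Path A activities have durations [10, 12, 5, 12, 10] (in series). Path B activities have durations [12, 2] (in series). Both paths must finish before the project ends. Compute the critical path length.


Path A total = 10 + 12 + 5 + 12 + 10 = 49
Path B total = 12 + 2 = 14
Critical path = longest path = max(49, 14) = 49

49


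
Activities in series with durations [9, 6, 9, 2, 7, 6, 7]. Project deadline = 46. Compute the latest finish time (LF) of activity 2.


LF(activity 2) = deadline - sum of successor durations
Successors: activities 3 through 7 with durations [9, 2, 7, 6, 7]
Sum of successor durations = 31
LF = 46 - 31 = 15

15


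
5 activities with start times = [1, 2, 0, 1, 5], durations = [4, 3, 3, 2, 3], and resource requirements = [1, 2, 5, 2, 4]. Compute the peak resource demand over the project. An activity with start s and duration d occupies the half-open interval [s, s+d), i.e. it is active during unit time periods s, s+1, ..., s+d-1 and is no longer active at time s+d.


Each activity i is active on [start_i, start_i + duration_i).
Compute total resource usage per time slot:
  t=0: active resources = [5], total = 5
  t=1: active resources = [1, 5, 2], total = 8
  t=2: active resources = [1, 2, 5, 2], total = 10
  t=3: active resources = [1, 2], total = 3
  t=4: active resources = [1, 2], total = 3
  t=5: active resources = [4], total = 4
  t=6: active resources = [4], total = 4
  t=7: active resources = [4], total = 4
Peak resource demand = 10

10


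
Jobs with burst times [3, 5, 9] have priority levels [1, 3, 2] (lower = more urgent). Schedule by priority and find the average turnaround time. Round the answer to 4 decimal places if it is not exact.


Sort by priority (ascending = highest first):
Order: [(1, 3), (2, 9), (3, 5)]
Completion times:
  Priority 1, burst=3, C=3
  Priority 2, burst=9, C=12
  Priority 3, burst=5, C=17
Average turnaround = 32/3 = 10.6667

10.6667


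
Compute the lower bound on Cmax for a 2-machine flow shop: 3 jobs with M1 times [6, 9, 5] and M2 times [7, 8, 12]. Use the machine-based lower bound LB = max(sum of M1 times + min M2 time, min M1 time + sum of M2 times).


LB1 = sum(M1 times) + min(M2 times) = 20 + 7 = 27
LB2 = min(M1 times) + sum(M2 times) = 5 + 27 = 32
Lower bound = max(LB1, LB2) = max(27, 32) = 32

32


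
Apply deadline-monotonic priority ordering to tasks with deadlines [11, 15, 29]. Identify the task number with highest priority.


Sort tasks by relative deadline (ascending):
  Task 1: deadline = 11
  Task 2: deadline = 15
  Task 3: deadline = 29
Priority order (highest first): [1, 2, 3]
Highest priority task = 1

1


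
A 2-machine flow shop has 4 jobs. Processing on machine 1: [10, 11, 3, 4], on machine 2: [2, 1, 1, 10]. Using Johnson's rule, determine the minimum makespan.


Apply Johnson's rule:
  Group 1 (a <= b): [(4, 4, 10)]
  Group 2 (a > b): [(1, 10, 2), (2, 11, 1), (3, 3, 1)]
Optimal job order: [4, 1, 2, 3]
Schedule:
  Job 4: M1 done at 4, M2 done at 14
  Job 1: M1 done at 14, M2 done at 16
  Job 2: M1 done at 25, M2 done at 26
  Job 3: M1 done at 28, M2 done at 29
Makespan = 29

29


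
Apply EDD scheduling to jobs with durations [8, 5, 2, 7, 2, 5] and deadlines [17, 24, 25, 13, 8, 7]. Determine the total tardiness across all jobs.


Sort by due date (EDD order): [(5, 7), (2, 8), (7, 13), (8, 17), (5, 24), (2, 25)]
Compute completion times and tardiness:
  Job 1: p=5, d=7, C=5, tardiness=max(0,5-7)=0
  Job 2: p=2, d=8, C=7, tardiness=max(0,7-8)=0
  Job 3: p=7, d=13, C=14, tardiness=max(0,14-13)=1
  Job 4: p=8, d=17, C=22, tardiness=max(0,22-17)=5
  Job 5: p=5, d=24, C=27, tardiness=max(0,27-24)=3
  Job 6: p=2, d=25, C=29, tardiness=max(0,29-25)=4
Total tardiness = 13

13


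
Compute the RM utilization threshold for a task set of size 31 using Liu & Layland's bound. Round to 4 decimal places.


Compute 2^(1/31) = 1.0226114356
Subtract 1: 1.0226114356 - 1 = 0.0226114356
Multiply by n: 31 * 0.0226114356 = 0.7009545036
Round to 4 dp: 0.7010

0.7010


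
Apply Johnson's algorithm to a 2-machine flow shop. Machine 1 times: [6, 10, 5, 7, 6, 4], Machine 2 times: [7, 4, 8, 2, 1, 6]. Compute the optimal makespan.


Apply Johnson's rule:
  Group 1 (a <= b): [(6, 4, 6), (3, 5, 8), (1, 6, 7)]
  Group 2 (a > b): [(2, 10, 4), (4, 7, 2), (5, 6, 1)]
Optimal job order: [6, 3, 1, 2, 4, 5]
Schedule:
  Job 6: M1 done at 4, M2 done at 10
  Job 3: M1 done at 9, M2 done at 18
  Job 1: M1 done at 15, M2 done at 25
  Job 2: M1 done at 25, M2 done at 29
  Job 4: M1 done at 32, M2 done at 34
  Job 5: M1 done at 38, M2 done at 39
Makespan = 39

39


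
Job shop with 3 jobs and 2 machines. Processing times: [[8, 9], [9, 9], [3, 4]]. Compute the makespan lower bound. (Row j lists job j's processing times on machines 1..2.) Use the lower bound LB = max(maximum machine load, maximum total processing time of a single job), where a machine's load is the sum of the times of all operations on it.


Machine loads:
  Machine 1: 8 + 9 + 3 = 20
  Machine 2: 9 + 9 + 4 = 22
Max machine load = 22
Job totals:
  Job 1: 17
  Job 2: 18
  Job 3: 7
Max job total = 18
Lower bound = max(22, 18) = 22

22


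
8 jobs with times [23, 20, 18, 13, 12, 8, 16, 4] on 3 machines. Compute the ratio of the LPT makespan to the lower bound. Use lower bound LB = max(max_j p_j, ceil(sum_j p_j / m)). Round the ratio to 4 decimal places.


LPT order: [23, 20, 18, 16, 13, 12, 8, 4]
Machine loads after assignment: [35, 41, 38]
LPT makespan = 41
Lower bound = max(max_job, ceil(total/3)) = max(23, 38) = 38
Ratio = 41 / 38 = 1.0789

1.0789


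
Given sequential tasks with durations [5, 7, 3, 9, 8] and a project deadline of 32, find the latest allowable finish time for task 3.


LF(activity 3) = deadline - sum of successor durations
Successors: activities 4 through 5 with durations [9, 8]
Sum of successor durations = 17
LF = 32 - 17 = 15

15


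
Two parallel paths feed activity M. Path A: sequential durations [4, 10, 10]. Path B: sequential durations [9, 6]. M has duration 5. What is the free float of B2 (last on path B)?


ES(B2) = sum of predecessors on chain B = 9
EF(B2) = ES + duration = 9 + 6 = 15
Successor of B2 is M. ES(M) = max(sum(A), sum(B)) = max(24, 15) = 24
Free float = ES(successor) - EF(current) = 24 - 15 = 9

9


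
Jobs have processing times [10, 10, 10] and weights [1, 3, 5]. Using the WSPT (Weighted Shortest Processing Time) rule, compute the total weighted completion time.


Compute p/w ratios and sort ascending (WSPT): [(10, 5), (10, 3), (10, 1)]
Compute weighted completion times:
  Job (p=10,w=5): C=10, w*C=5*10=50
  Job (p=10,w=3): C=20, w*C=3*20=60
  Job (p=10,w=1): C=30, w*C=1*30=30
Total weighted completion time = 140

140


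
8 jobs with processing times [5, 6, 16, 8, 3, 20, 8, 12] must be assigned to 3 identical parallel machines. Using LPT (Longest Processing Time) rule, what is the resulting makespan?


Sort jobs in decreasing order (LPT): [20, 16, 12, 8, 8, 6, 5, 3]
Assign each job to the least loaded machine:
  Machine 1: jobs [20, 6], load = 26
  Machine 2: jobs [16, 8, 3], load = 27
  Machine 3: jobs [12, 8, 5], load = 25
Makespan = max load = 27

27


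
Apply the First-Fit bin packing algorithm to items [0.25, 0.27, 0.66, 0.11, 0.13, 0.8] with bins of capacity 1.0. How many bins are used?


Place items sequentially using First-Fit:
  Item 0.25 -> new Bin 1
  Item 0.27 -> Bin 1 (now 0.52)
  Item 0.66 -> new Bin 2
  Item 0.11 -> Bin 1 (now 0.63)
  Item 0.13 -> Bin 1 (now 0.76)
  Item 0.8 -> new Bin 3
Total bins used = 3

3


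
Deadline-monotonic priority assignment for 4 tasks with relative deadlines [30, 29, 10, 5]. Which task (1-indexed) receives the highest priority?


Sort tasks by relative deadline (ascending):
  Task 4: deadline = 5
  Task 3: deadline = 10
  Task 2: deadline = 29
  Task 1: deadline = 30
Priority order (highest first): [4, 3, 2, 1]
Highest priority task = 4

4


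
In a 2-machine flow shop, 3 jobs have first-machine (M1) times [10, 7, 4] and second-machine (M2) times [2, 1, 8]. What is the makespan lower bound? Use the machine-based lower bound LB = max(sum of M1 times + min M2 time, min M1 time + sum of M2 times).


LB1 = sum(M1 times) + min(M2 times) = 21 + 1 = 22
LB2 = min(M1 times) + sum(M2 times) = 4 + 11 = 15
Lower bound = max(LB1, LB2) = max(22, 15) = 22

22


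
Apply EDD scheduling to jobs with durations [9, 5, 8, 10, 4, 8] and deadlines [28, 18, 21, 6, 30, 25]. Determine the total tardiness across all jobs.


Sort by due date (EDD order): [(10, 6), (5, 18), (8, 21), (8, 25), (9, 28), (4, 30)]
Compute completion times and tardiness:
  Job 1: p=10, d=6, C=10, tardiness=max(0,10-6)=4
  Job 2: p=5, d=18, C=15, tardiness=max(0,15-18)=0
  Job 3: p=8, d=21, C=23, tardiness=max(0,23-21)=2
  Job 4: p=8, d=25, C=31, tardiness=max(0,31-25)=6
  Job 5: p=9, d=28, C=40, tardiness=max(0,40-28)=12
  Job 6: p=4, d=30, C=44, tardiness=max(0,44-30)=14
Total tardiness = 38

38


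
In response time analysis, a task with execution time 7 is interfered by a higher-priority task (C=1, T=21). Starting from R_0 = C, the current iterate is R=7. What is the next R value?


R_next = C + ceil(R_prev / T_hp) * C_hp
ceil(7 / 21) = ceil(0.3333) = 1
Interference = 1 * 1 = 1
R_next = 7 + 1 = 8

8


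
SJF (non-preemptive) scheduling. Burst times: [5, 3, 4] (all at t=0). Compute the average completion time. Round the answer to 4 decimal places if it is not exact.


SJF order (ascending): [3, 4, 5]
Completion times:
  Job 1: burst=3, C=3
  Job 2: burst=4, C=7
  Job 3: burst=5, C=12
Average completion = 22/3 = 7.3333

7.3333


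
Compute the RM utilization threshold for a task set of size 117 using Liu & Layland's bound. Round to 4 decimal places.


Compute 2^(1/117) = 1.0059419185
Subtract 1: 1.0059419185 - 1 = 0.0059419185
Multiply by n: 117 * 0.0059419185 = 0.6952044645
Round to 4 dp: 0.6952

0.6952


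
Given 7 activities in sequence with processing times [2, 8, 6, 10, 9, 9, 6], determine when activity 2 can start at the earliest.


Activity 2 starts after activities 1 through 1 complete.
Predecessor durations: [2]
ES = 2 = 2

2


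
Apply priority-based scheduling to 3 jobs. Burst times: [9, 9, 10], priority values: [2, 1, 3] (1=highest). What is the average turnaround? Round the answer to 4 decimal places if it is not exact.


Sort by priority (ascending = highest first):
Order: [(1, 9), (2, 9), (3, 10)]
Completion times:
  Priority 1, burst=9, C=9
  Priority 2, burst=9, C=18
  Priority 3, burst=10, C=28
Average turnaround = 55/3 = 18.3333

18.3333


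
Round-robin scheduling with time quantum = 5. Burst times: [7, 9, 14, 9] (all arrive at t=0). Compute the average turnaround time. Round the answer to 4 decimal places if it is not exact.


Time quantum = 5
Execution trace:
  J1 runs 5 units, time = 5
  J2 runs 5 units, time = 10
  J3 runs 5 units, time = 15
  J4 runs 5 units, time = 20
  J1 runs 2 units, time = 22
  J2 runs 4 units, time = 26
  J3 runs 5 units, time = 31
  J4 runs 4 units, time = 35
  J3 runs 4 units, time = 39
Finish times: [22, 26, 39, 35]
Average turnaround = 122/4 = 30.5

30.5


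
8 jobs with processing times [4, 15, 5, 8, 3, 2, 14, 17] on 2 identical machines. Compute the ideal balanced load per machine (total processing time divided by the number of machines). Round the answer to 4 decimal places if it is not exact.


Total processing time = 4 + 15 + 5 + 8 + 3 + 2 + 14 + 17 = 68
Number of machines = 2
Ideal balanced load = 68 / 2 = 34.0

34.0


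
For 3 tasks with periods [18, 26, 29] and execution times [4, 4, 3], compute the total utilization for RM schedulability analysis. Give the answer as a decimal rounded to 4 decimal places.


Compute individual utilizations (exact fractions):
  Task 1: C/T = 4/18 = 2/9 (approx. 0.2222)
  Task 2: C/T = 4/26 = 2/13 (approx. 0.1538)
  Task 3: C/T = 3/29 (approx. 0.1034)
Total utilization U = 2/9 + 2/13 + 3/29 = 1627/3393
Rounded to 4 decimal places: U = 0.4795
RM (Liu & Layland) bound for 3 tasks = 0.779763; compare with U = 1627/3393 (approx. 0.479517)
U <= bound, so schedulable by RM sufficient condition.

0.4795


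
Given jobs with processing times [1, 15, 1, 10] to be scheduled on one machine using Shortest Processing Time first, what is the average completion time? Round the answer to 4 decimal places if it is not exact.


Sort jobs by processing time (SPT order): [1, 1, 10, 15]
Compute completion times sequentially:
  Job 1: processing = 1, completes at 1
  Job 2: processing = 1, completes at 2
  Job 3: processing = 10, completes at 12
  Job 4: processing = 15, completes at 27
Sum of completion times = 42
Average completion time = 42/4 = 10.5

10.5


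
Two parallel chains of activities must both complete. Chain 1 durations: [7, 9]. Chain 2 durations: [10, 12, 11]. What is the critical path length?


Path A total = 7 + 9 = 16
Path B total = 10 + 12 + 11 = 33
Critical path = longest path = max(16, 33) = 33

33


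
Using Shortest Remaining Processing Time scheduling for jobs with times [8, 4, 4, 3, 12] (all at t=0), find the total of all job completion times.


Since all jobs arrive at t=0, SRPT equals SPT ordering.
SPT order: [3, 4, 4, 8, 12]
Completion times:
  Job 1: p=3, C=3
  Job 2: p=4, C=7
  Job 3: p=4, C=11
  Job 4: p=8, C=19
  Job 5: p=12, C=31
Total completion time = 3 + 7 + 11 + 19 + 31 = 71

71


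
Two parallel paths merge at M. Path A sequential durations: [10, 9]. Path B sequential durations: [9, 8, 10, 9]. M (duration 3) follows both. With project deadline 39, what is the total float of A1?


Forward pass: ES(A1) = sum of predecessors on chain A = 0
EF = ES + duration = 0 + 10 = 10
Backward pass: LF(M) = deadline = 39; LS(M) = 39 - 3 = 36
LF(A1) = LS(M) - sum(successors on chain A) = 36 - 9 = 27
LS = LF - duration = 27 - 10 = 17
Total float = LS - ES = 17 - 0 = 17

17


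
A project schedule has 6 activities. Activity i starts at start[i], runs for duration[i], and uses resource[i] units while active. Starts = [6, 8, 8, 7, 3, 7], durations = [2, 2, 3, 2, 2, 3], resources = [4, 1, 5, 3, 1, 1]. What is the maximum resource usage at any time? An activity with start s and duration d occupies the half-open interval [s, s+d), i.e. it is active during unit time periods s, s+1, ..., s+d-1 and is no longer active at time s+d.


Each activity i is active on [start_i, start_i + duration_i).
Compute total resource usage per time slot:
  t=0: active resources = [], total = 0
  t=1: active resources = [], total = 0
  t=2: active resources = [], total = 0
  t=3: active resources = [1], total = 1
  t=4: active resources = [1], total = 1
  t=5: active resources = [], total = 0
  t=6: active resources = [4], total = 4
  t=7: active resources = [4, 3, 1], total = 8
  t=8: active resources = [1, 5, 3, 1], total = 10
  t=9: active resources = [1, 5, 1], total = 7
  t=10: active resources = [5], total = 5
Peak resource demand = 10

10


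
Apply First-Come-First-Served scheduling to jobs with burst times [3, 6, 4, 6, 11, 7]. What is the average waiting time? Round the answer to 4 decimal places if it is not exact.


FCFS order (as given): [3, 6, 4, 6, 11, 7]
Waiting times:
  Job 1: wait = 0
  Job 2: wait = 3
  Job 3: wait = 9
  Job 4: wait = 13
  Job 5: wait = 19
  Job 6: wait = 30
Sum of waiting times = 74
Average waiting time = 74/6 = 12.3333

12.3333


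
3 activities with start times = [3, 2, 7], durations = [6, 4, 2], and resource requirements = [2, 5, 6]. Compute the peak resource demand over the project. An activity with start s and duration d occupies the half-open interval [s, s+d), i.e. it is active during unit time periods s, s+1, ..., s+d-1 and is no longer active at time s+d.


Each activity i is active on [start_i, start_i + duration_i).
Compute total resource usage per time slot:
  t=0: active resources = [], total = 0
  t=1: active resources = [], total = 0
  t=2: active resources = [5], total = 5
  t=3: active resources = [2, 5], total = 7
  t=4: active resources = [2, 5], total = 7
  t=5: active resources = [2, 5], total = 7
  t=6: active resources = [2], total = 2
  t=7: active resources = [2, 6], total = 8
  t=8: active resources = [2, 6], total = 8
Peak resource demand = 8

8


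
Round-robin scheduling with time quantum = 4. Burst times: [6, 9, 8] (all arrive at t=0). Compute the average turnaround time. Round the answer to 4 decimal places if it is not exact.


Time quantum = 4
Execution trace:
  J1 runs 4 units, time = 4
  J2 runs 4 units, time = 8
  J3 runs 4 units, time = 12
  J1 runs 2 units, time = 14
  J2 runs 4 units, time = 18
  J3 runs 4 units, time = 22
  J2 runs 1 units, time = 23
Finish times: [14, 23, 22]
Average turnaround = 59/3 = 19.6667

19.6667


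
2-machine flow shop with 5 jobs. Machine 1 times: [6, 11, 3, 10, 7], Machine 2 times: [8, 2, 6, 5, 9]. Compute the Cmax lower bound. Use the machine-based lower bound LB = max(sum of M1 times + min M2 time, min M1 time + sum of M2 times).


LB1 = sum(M1 times) + min(M2 times) = 37 + 2 = 39
LB2 = min(M1 times) + sum(M2 times) = 3 + 30 = 33
Lower bound = max(LB1, LB2) = max(39, 33) = 39

39


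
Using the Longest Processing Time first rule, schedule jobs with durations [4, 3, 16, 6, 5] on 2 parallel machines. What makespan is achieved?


Sort jobs in decreasing order (LPT): [16, 6, 5, 4, 3]
Assign each job to the least loaded machine:
  Machine 1: jobs [16], load = 16
  Machine 2: jobs [6, 5, 4, 3], load = 18
Makespan = max load = 18

18


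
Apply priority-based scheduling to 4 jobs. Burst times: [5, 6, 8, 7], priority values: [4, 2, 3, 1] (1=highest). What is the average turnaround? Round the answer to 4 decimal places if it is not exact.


Sort by priority (ascending = highest first):
Order: [(1, 7), (2, 6), (3, 8), (4, 5)]
Completion times:
  Priority 1, burst=7, C=7
  Priority 2, burst=6, C=13
  Priority 3, burst=8, C=21
  Priority 4, burst=5, C=26
Average turnaround = 67/4 = 16.75

16.75


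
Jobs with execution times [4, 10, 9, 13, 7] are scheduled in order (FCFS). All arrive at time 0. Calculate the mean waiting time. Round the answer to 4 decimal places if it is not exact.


FCFS order (as given): [4, 10, 9, 13, 7]
Waiting times:
  Job 1: wait = 0
  Job 2: wait = 4
  Job 3: wait = 14
  Job 4: wait = 23
  Job 5: wait = 36
Sum of waiting times = 77
Average waiting time = 77/5 = 15.4

15.4


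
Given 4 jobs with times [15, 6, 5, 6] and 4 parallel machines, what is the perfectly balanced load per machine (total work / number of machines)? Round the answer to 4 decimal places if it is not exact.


Total processing time = 15 + 6 + 5 + 6 = 32
Number of machines = 4
Ideal balanced load = 32 / 4 = 8.0

8.0


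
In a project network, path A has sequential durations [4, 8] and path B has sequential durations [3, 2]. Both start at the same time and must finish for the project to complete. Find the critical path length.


Path A total = 4 + 8 = 12
Path B total = 3 + 2 = 5
Critical path = longest path = max(12, 5) = 12

12


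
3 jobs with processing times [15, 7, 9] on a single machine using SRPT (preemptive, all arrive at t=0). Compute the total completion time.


Since all jobs arrive at t=0, SRPT equals SPT ordering.
SPT order: [7, 9, 15]
Completion times:
  Job 1: p=7, C=7
  Job 2: p=9, C=16
  Job 3: p=15, C=31
Total completion time = 7 + 16 + 31 = 54

54


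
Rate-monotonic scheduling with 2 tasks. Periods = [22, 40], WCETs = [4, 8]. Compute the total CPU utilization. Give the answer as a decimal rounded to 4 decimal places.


Compute individual utilizations (exact fractions):
  Task 1: C/T = 4/22 = 2/11 (approx. 0.1818)
  Task 2: C/T = 8/40 = 1/5 (approx. 0.2)
Total utilization U = 2/11 + 1/5 = 21/55
Rounded to 4 decimal places: U = 0.3818
RM (Liu & Layland) bound for 2 tasks = 0.828427; compare with U = 21/55 (approx. 0.381818)
U <= bound, so schedulable by RM sufficient condition.

0.3818


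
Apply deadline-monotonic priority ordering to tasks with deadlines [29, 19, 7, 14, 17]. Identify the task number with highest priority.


Sort tasks by relative deadline (ascending):
  Task 3: deadline = 7
  Task 4: deadline = 14
  Task 5: deadline = 17
  Task 2: deadline = 19
  Task 1: deadline = 29
Priority order (highest first): [3, 4, 5, 2, 1]
Highest priority task = 3

3


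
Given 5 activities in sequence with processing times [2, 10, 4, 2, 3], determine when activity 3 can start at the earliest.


Activity 3 starts after activities 1 through 2 complete.
Predecessor durations: [2, 10]
ES = 2 + 10 = 12

12


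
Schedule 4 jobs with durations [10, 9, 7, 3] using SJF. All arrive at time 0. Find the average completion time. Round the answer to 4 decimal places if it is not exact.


SJF order (ascending): [3, 7, 9, 10]
Completion times:
  Job 1: burst=3, C=3
  Job 2: burst=7, C=10
  Job 3: burst=9, C=19
  Job 4: burst=10, C=29
Average completion = 61/4 = 15.25

15.25


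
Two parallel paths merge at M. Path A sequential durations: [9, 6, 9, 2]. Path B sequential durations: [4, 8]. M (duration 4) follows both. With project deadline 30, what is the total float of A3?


Forward pass: ES(A3) = sum of predecessors on chain A = 15
EF = ES + duration = 15 + 9 = 24
Backward pass: LF(M) = deadline = 30; LS(M) = 30 - 4 = 26
LF(A3) = LS(M) - sum(successors on chain A) = 26 - 2 = 24
LS = LF - duration = 24 - 9 = 15
Total float = LS - ES = 15 - 15 = 0

0


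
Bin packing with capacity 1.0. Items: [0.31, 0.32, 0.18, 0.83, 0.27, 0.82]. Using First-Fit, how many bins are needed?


Place items sequentially using First-Fit:
  Item 0.31 -> new Bin 1
  Item 0.32 -> Bin 1 (now 0.63)
  Item 0.18 -> Bin 1 (now 0.81)
  Item 0.83 -> new Bin 2
  Item 0.27 -> new Bin 3
  Item 0.82 -> new Bin 4
Total bins used = 4

4


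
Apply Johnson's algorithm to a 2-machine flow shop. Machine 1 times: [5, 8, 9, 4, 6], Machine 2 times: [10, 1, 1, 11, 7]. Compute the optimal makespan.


Apply Johnson's rule:
  Group 1 (a <= b): [(4, 4, 11), (1, 5, 10), (5, 6, 7)]
  Group 2 (a > b): [(2, 8, 1), (3, 9, 1)]
Optimal job order: [4, 1, 5, 2, 3]
Schedule:
  Job 4: M1 done at 4, M2 done at 15
  Job 1: M1 done at 9, M2 done at 25
  Job 5: M1 done at 15, M2 done at 32
  Job 2: M1 done at 23, M2 done at 33
  Job 3: M1 done at 32, M2 done at 34
Makespan = 34

34


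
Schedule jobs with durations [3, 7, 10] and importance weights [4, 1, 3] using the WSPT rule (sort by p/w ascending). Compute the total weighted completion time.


Compute p/w ratios and sort ascending (WSPT): [(3, 4), (10, 3), (7, 1)]
Compute weighted completion times:
  Job (p=3,w=4): C=3, w*C=4*3=12
  Job (p=10,w=3): C=13, w*C=3*13=39
  Job (p=7,w=1): C=20, w*C=1*20=20
Total weighted completion time = 71

71


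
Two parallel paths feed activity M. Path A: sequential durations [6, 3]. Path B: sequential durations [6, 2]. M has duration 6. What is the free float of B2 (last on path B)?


ES(B2) = sum of predecessors on chain B = 6
EF(B2) = ES + duration = 6 + 2 = 8
Successor of B2 is M. ES(M) = max(sum(A), sum(B)) = max(9, 8) = 9
Free float = ES(successor) - EF(current) = 9 - 8 = 1

1


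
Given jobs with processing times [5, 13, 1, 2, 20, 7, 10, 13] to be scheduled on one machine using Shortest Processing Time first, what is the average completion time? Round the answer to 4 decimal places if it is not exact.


Sort jobs by processing time (SPT order): [1, 2, 5, 7, 10, 13, 13, 20]
Compute completion times sequentially:
  Job 1: processing = 1, completes at 1
  Job 2: processing = 2, completes at 3
  Job 3: processing = 5, completes at 8
  Job 4: processing = 7, completes at 15
  Job 5: processing = 10, completes at 25
  Job 6: processing = 13, completes at 38
  Job 7: processing = 13, completes at 51
  Job 8: processing = 20, completes at 71
Sum of completion times = 212
Average completion time = 212/8 = 26.5

26.5


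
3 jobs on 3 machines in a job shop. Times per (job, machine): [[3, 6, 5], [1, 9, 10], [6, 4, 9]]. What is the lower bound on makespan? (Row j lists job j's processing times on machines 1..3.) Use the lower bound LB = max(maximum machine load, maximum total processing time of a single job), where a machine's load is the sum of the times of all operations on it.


Machine loads:
  Machine 1: 3 + 1 + 6 = 10
  Machine 2: 6 + 9 + 4 = 19
  Machine 3: 5 + 10 + 9 = 24
Max machine load = 24
Job totals:
  Job 1: 14
  Job 2: 20
  Job 3: 19
Max job total = 20
Lower bound = max(24, 20) = 24

24


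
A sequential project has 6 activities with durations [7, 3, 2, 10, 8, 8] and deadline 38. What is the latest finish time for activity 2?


LF(activity 2) = deadline - sum of successor durations
Successors: activities 3 through 6 with durations [2, 10, 8, 8]
Sum of successor durations = 28
LF = 38 - 28 = 10

10


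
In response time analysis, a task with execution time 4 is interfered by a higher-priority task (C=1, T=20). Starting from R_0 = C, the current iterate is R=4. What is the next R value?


R_next = C + ceil(R_prev / T_hp) * C_hp
ceil(4 / 20) = ceil(0.2) = 1
Interference = 1 * 1 = 1
R_next = 4 + 1 = 5

5


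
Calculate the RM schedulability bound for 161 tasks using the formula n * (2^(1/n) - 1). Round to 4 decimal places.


Compute 2^(1/161) = 1.0043145429
Subtract 1: 1.0043145429 - 1 = 0.0043145429
Multiply by n: 161 * 0.0043145429 = 0.6946414069
Round to 4 dp: 0.6946

0.6946


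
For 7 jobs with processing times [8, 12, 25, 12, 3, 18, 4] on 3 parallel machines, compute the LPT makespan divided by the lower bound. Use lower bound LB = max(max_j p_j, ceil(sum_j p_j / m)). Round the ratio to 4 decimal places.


LPT order: [25, 18, 12, 12, 8, 4, 3]
Machine loads after assignment: [28, 26, 28]
LPT makespan = 28
Lower bound = max(max_job, ceil(total/3)) = max(25, 28) = 28
Ratio = 28 / 28 = 1.0

1.0


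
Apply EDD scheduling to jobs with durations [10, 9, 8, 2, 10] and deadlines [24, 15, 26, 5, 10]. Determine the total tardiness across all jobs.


Sort by due date (EDD order): [(2, 5), (10, 10), (9, 15), (10, 24), (8, 26)]
Compute completion times and tardiness:
  Job 1: p=2, d=5, C=2, tardiness=max(0,2-5)=0
  Job 2: p=10, d=10, C=12, tardiness=max(0,12-10)=2
  Job 3: p=9, d=15, C=21, tardiness=max(0,21-15)=6
  Job 4: p=10, d=24, C=31, tardiness=max(0,31-24)=7
  Job 5: p=8, d=26, C=39, tardiness=max(0,39-26)=13
Total tardiness = 28

28


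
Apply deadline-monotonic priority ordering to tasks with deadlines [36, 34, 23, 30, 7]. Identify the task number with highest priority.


Sort tasks by relative deadline (ascending):
  Task 5: deadline = 7
  Task 3: deadline = 23
  Task 4: deadline = 30
  Task 2: deadline = 34
  Task 1: deadline = 36
Priority order (highest first): [5, 3, 4, 2, 1]
Highest priority task = 5

5


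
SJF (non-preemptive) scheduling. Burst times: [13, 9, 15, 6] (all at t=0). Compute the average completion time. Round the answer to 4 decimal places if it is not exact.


SJF order (ascending): [6, 9, 13, 15]
Completion times:
  Job 1: burst=6, C=6
  Job 2: burst=9, C=15
  Job 3: burst=13, C=28
  Job 4: burst=15, C=43
Average completion = 92/4 = 23.0

23.0


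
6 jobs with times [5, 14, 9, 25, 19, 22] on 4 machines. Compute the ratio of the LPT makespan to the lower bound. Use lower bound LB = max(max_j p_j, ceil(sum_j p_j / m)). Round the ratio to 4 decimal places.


LPT order: [25, 22, 19, 14, 9, 5]
Machine loads after assignment: [25, 22, 24, 23]
LPT makespan = 25
Lower bound = max(max_job, ceil(total/4)) = max(25, 24) = 25
Ratio = 25 / 25 = 1.0

1.0


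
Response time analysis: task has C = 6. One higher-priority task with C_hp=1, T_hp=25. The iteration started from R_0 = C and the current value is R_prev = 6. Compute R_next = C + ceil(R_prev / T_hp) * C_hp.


R_next = C + ceil(R_prev / T_hp) * C_hp
ceil(6 / 25) = ceil(0.24) = 1
Interference = 1 * 1 = 1
R_next = 6 + 1 = 7

7


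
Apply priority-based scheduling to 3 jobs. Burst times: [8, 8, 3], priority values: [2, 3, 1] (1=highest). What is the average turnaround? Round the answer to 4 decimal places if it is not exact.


Sort by priority (ascending = highest first):
Order: [(1, 3), (2, 8), (3, 8)]
Completion times:
  Priority 1, burst=3, C=3
  Priority 2, burst=8, C=11
  Priority 3, burst=8, C=19
Average turnaround = 33/3 = 11.0

11.0
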